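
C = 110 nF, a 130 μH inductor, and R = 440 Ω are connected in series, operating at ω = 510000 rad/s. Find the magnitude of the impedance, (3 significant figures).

443 Ω

X_L = ωL = 66.3 Ω
X_C = 1/(ωC) = 17.8 Ω
Net reactance X = X_L − X_C = 48.5 Ω
Z = 440 + j48.5 Ω
|Z| = √(440² + 48.5²) = 443 Ω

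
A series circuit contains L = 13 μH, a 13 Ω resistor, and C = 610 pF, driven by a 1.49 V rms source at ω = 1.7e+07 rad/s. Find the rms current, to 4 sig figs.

X_L = ωL = 221.0 Ω
X_C = 1/(ωC) = 96.43 Ω
Net reactance X = X_L − X_C = 124.6 Ω
Z = 13.00 + j124.6 Ω
|Z| = √(13.00² + 124.6²) = 125.2 Ω
I = V/|Z| = 1.49/125.2 = 11.90 mA

11.90 mA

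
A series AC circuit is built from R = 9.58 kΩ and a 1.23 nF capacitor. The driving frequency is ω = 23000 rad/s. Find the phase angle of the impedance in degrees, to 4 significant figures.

-74.84°

X_C = 1/(ωC) = 35350 Ω
Z = 9580 − j35350 Ω
|Z| = √(9580² + 35350²) = 36620 Ω
∠Z = arctan(-35350/9580) = -74.84°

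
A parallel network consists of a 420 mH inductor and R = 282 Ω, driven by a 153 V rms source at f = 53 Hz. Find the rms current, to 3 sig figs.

1.22 A

ω = 2πf = 333.0 rad/s
X_L = ωL = 140 Ω
Parallel: admittances add. Y = 1/R + 1/(jωL)
Y = (0.00355 − j0.00715) S
|Y| = 0.00798 S → |Z| = 1/|Y| = 125 Ω, ∠Z = −∠Y = 63.6°
I = V/|Z| = 153/125 = 1.22 A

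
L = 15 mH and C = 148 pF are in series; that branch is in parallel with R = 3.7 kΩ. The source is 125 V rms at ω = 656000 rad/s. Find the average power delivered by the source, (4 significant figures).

X_L = ωL = 9840 Ω
X_C = 1/(ωC) = 10300 Ω
Branch 1: Z₁ = R = 3700 Ω
Branch 2 (series LC): Z₂ = j(X_L − X_C) = −j459.9 Ω
Parallel: Z = Z₁Z₂/(Z₁+Z₂), |Z| = 456.4 Ω, ∠Z = -82.91°
I = V/|Z| = 273.9 mA
P = VI cos φ = 125 × 0.2739 × cos(-82.91°) = 4.223 W

4.223 W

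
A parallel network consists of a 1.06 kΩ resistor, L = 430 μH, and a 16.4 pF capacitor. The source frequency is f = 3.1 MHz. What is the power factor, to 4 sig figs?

ω = 2πf = 1.948e+07 rad/s
X_L = ωL = 8375 Ω
X_C = 1/(ωC) = 3131 Ω
Parallel: admittances add. Y = 1/R + 1/(jωL) + jωC
Y = (0.0009434 + j0.0002000) S
|Y| = 0.0009644 S → |Z| = 1/|Y| = 1037 Ω, ∠Z = −∠Y = -11.97°
cos φ = cos(-11.97°) = 0.9782

0.9782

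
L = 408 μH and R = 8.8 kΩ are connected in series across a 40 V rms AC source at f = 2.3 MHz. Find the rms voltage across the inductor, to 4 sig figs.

22.27 V

ω = 2πf = 1.445e+07 rad/s
X_L = ωL = 5896 Ω
Z = 8800 + j5896 Ω
|Z| = √(8800² + 5896²) = 10590 Ω
I = V/|Z| = 3.776 mA
V_L = I·|Z_L| = 0.003776 × 5896 = 22.27 V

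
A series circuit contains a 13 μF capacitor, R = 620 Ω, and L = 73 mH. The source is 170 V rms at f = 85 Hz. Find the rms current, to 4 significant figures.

270.3 mA

ω = 2πf = 534.1 rad/s
X_L = ωL = 38.99 Ω
X_C = 1/(ωC) = 144.0 Ω
Net reactance X = X_L − X_C = -105.0 Ω
Z = 620.0 − j105.0 Ω
|Z| = √(620.0² + 105.0²) = 628.8 Ω
I = V/|Z| = 170/628.8 = 270.3 mA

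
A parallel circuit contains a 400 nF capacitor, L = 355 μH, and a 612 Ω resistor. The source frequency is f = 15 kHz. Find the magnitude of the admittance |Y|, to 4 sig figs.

ω = 2πf = 94250 rad/s
X_L = ωL = 33.46 Ω
X_C = 1/(ωC) = 26.53 Ω
Parallel: admittances add. Y = 1/R + 1/(jωL) + jωC
Y = (0.001634 + j0.007811) S
|Y| = 0.007980 S → |Z| = 1/|Y| = 125.3 Ω, ∠Z = −∠Y = -78.18°

7.980 mS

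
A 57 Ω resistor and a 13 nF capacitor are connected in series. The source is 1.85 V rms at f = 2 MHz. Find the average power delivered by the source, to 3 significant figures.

ω = 2πf = 1.257e+07 rad/s
X_C = 1/(ωC) = 6.12 Ω
Z = 57.0 − j6.12 Ω
|Z| = √(57.0² + 6.12²) = 57.3 Ω
∠Z = arctan(-6.12/57.0) = -6.13°
I = V/|Z| = 32.3 mA
P = VI cos φ = 1.85 × 0.0323 × cos(-6.13°) = 59.4 mW

59.4 mW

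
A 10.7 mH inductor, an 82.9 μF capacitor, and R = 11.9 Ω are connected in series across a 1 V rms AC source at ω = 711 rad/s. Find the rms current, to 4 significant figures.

66.06 mA

X_L = ωL = 7.608 Ω
X_C = 1/(ωC) = 16.97 Ω
Net reactance X = X_L − X_C = -9.358 Ω
Z = 11.90 − j9.358 Ω
|Z| = √(11.90² + 9.358²) = 15.14 Ω
I = V/|Z| = 1/15.14 = 66.06 mA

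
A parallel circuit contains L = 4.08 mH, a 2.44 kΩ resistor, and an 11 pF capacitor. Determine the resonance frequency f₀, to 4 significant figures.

ω₀ = 1/√(LC) = 1/√(0.00408 × 1.1e-11) = 4.72e+06 rad/s
f₀ = ω₀/(2π) = 751.3 kHz

751.3 kHz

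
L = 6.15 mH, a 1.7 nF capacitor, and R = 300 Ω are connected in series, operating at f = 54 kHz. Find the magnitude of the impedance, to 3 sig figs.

ω = 2πf = 339300 rad/s
X_L = ωL = 2090 Ω
X_C = 1/(ωC) = 1730 Ω
Net reactance X = X_L − X_C = 353 Ω
Z = 300 + j353 Ω
|Z| = √(300² + 353²) = 463 Ω

463 Ω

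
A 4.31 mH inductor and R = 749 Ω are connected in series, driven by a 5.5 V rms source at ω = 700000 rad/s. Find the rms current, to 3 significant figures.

1.77 mA

X_L = ωL = 3020 Ω
Z = 749 + j3020 Ω
|Z| = √(749² + 3020²) = 3110 Ω
I = V/|Z| = 5.5/3110 = 1.77 mA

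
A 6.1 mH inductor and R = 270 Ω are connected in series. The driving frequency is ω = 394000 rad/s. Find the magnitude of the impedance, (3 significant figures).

2420 Ω

X_L = ωL = 2400 Ω
Z = 270 + j2400 Ω
|Z| = √(270² + 2400²) = 2420 Ω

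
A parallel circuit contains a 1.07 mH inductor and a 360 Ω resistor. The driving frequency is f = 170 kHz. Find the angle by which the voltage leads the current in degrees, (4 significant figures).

ω = 2πf = 1.068e+06 rad/s
X_L = ωL = 1143 Ω
Parallel: admittances add. Y = 1/R + 1/(jωL)
Y = (0.002778 − j0.0008750) S
|Y| = 0.002912 S → |Z| = 1/|Y| = 343.4 Ω, ∠Z = −∠Y = 17.48°

17.48°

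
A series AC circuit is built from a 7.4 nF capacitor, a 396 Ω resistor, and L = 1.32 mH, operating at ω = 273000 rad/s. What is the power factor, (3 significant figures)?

0.947

X_L = ωL = 360 Ω
X_C = 1/(ωC) = 495 Ω
Net reactance X = X_L − X_C = -135 Ω
Z = 396 − j135 Ω
|Z| = √(396² + 135²) = 418 Ω
∠Z = arctan(-135/396) = -18.8°
cos φ = cos(-18.8°) = 0.947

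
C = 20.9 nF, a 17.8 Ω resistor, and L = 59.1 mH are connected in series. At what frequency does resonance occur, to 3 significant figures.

4.53 kHz

ω₀ = 1/√(LC) = 1/√(0.0591 × 2.09e-08) = 28450 rad/s
f₀ = ω₀/(2π) = 4.53 kHz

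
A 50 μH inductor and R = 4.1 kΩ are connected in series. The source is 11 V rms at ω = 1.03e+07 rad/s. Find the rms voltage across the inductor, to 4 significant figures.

X_L = ωL = 515.0 Ω
Z = 4100 + j515.0 Ω
|Z| = √(4100² + 515.0²) = 4132 Ω
I = V/|Z| = 2.662 mA
V_L = I·|Z_L| = 0.002662 × 515.0 = 1.371 V

1.371 V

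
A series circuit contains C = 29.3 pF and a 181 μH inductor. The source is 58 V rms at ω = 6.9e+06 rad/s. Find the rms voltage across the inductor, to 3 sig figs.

X_L = ωL = 1250 Ω
X_C = 1/(ωC) = 4950 Ω
Net reactance X = X_L − X_C = -3700 Ω
Z = − j3700 Ω
|Z| = √(0² + 3700²) = 3700 Ω
I = V/|Z| = 15.7 mA
V_L = I·|Z_L| = 0.0157 × 1250 = 19.6 V

19.6 V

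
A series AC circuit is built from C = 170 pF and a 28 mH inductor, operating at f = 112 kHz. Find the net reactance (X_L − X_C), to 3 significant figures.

11300 Ω

ω = 2πf = 703700 rad/s
X_L = ωL = 19700 Ω
X_C = 1/(ωC) = 8360 Ω
X = 19700 − 8360 = 11300 Ω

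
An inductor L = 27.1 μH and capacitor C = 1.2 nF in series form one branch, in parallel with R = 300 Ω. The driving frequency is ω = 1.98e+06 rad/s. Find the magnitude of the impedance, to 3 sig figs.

X_L = ωL = 53.7 Ω
X_C = 1/(ωC) = 421 Ω
Branch 1: Z₁ = R = 300 Ω
Branch 2 (series LC): Z₂ = j(X_L − X_C) = −j367 Ω
Parallel: Z = Z₁Z₂/(Z₁+Z₂), |Z| = 232 Ω, ∠Z = -39.2°

232 Ω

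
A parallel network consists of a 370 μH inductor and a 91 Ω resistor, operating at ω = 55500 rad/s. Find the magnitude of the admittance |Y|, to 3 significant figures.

X_L = ωL = 20.5 Ω
Parallel: admittances add. Y = 1/R + 1/(jωL)
Y = (0.0110 − j0.0487) S
|Y| = 0.0499 S → |Z| = 1/|Y| = 20.0 Ω, ∠Z = −∠Y = 77.3°

49.9 mS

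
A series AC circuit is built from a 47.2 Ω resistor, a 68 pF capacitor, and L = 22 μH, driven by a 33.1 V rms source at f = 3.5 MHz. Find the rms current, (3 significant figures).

ω = 2πf = 2.199e+07 rad/s
X_L = ωL = 484 Ω
X_C = 1/(ωC) = 669 Ω
Net reactance X = X_L − X_C = -185 Ω
Z = 47.2 − j185 Ω
|Z| = √(47.2² + 185²) = 191 Ω
I = V/|Z| = 33.1/191 = 173 mA

173 mA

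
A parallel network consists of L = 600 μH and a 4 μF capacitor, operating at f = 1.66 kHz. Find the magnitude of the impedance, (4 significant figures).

8.469 Ω

ω = 2πf = 10430 rad/s
X_L = ωL = 6.258 Ω
X_C = 1/(ωC) = 23.97 Ω
Parallel: admittances add. Y = 1/(jωL) + jωC
Y = (0 − j0.1181) S
|Y| = 0.1181 S → |Z| = 1/|Y| = 8.469 Ω, ∠Z = −∠Y = 90.00°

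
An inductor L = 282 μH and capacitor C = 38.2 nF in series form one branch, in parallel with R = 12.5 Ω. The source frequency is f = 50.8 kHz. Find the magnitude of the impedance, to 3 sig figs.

ω = 2πf = 319200 rad/s
X_L = ωL = 90.0 Ω
X_C = 1/(ωC) = 82.0 Ω
Branch 1: Z₁ = R = 12.5 Ω
Branch 2 (series LC): Z₂ = j(X_L − X_C) = j8.00 Ω
Parallel: Z = Z₁Z₂/(Z₁+Z₂), |Z| = 6.74 Ω, ∠Z = 57.4°

6.74 Ω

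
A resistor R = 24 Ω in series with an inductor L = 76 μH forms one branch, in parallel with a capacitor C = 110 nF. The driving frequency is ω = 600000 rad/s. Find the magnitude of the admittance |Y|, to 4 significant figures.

X_L = ωL = 45.60 Ω
X_C = 1/(ωC) = 15.15 Ω
Branch 1 (R+jX_L): Z₁ = 24.00 + j45.60 Ω, |Z₁| = 51.53 Ω
Branch 2 (−jX_C): Z₂ = −j15.15 Ω
Parallel: Z = Z₁Z₂/(Z₁+Z₂), |Z| = 20.14 Ω, ∠Z = -79.51°
|Y| = 1/|Z| = 49.66 mS

49.66 mS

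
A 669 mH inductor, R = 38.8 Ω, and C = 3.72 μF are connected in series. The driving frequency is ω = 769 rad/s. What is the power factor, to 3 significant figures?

0.229

X_L = ωL = 514 Ω
X_C = 1/(ωC) = 350 Ω
Net reactance X = X_L − X_C = 165 Ω
Z = 38.8 + j165 Ω
|Z| = √(38.8² + 165²) = 169 Ω
∠Z = arctan(165/38.8) = 76.8°
cos φ = cos(76.8°) = 0.229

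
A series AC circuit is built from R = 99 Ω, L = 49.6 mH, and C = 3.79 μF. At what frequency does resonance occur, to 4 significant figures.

ω₀ = 1/√(LC) = 1/√(0.0496 × 3.79e-06) = 2306 rad/s
f₀ = ω₀/(2π) = 367.1 Hz

367.1 Hz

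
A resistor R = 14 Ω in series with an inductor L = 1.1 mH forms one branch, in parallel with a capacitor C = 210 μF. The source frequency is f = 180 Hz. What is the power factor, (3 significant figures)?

ω = 2πf = 1131 rad/s
X_L = ωL = 1.24 Ω
X_C = 1/(ωC) = 4.21 Ω
Branch 1 (R+jX_L): Z₁ = 14.0 + j1.24 Ω, |Z₁| = 14.1 Ω
Branch 2 (−jX_C): Z₂ = −j4.21 Ω
Parallel: Z = Z₁Z₂/(Z₁+Z₂), |Z| = 4.14 Ω, ∠Z = -73.0°
cos φ = cos(-73.0°) = 0.293

0.293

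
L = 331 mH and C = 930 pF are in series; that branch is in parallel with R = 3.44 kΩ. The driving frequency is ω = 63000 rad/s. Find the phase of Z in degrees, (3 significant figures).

X_L = ωL = 20900 Ω
X_C = 1/(ωC) = 17100 Ω
Branch 1: Z₁ = R = 3440 Ω
Branch 2 (series LC): Z₂ = j(X_L − X_C) = j3790 Ω
Parallel: Z = Z₁Z₂/(Z₁+Z₂), |Z| = 2550 Ω, ∠Z = 42.3°

42.3°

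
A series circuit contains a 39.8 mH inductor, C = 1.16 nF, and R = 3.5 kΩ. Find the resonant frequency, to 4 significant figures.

23.42 kHz

ω₀ = 1/√(LC) = 1/√(0.0398 × 1.16e-09) = 147200 rad/s
f₀ = ω₀/(2π) = 23.42 kHz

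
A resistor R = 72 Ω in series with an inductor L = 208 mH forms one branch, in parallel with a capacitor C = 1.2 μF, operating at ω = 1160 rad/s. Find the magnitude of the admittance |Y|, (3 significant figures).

X_L = ωL = 241 Ω
X_C = 1/(ωC) = 718 Ω
Branch 1 (R+jX_L): Z₁ = 72.0 + j241 Ω, |Z₁| = 252 Ω
Branch 2 (−jX_C): Z₂ = −j718 Ω
Parallel: Z = Z₁Z₂/(Z₁+Z₂), |Z| = 375 Ω, ∠Z = 64.8°
|Y| = 1/|Z| = 2.67 mS

2.67 mS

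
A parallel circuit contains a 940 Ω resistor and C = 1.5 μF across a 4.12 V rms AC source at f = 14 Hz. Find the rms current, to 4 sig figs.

ω = 2πf = 87.96 rad/s
X_C = 1/(ωC) = 7579 Ω
Parallel: admittances add. Y = 1/R + jωC
Y = (0.001064 + j0.0001319) S
|Y| = 0.001072 S → |Z| = 1/|Y| = 932.9 Ω, ∠Z = −∠Y = -7.070°
I = V/|Z| = 4.12/932.9 = 4.417 mA

4.417 mA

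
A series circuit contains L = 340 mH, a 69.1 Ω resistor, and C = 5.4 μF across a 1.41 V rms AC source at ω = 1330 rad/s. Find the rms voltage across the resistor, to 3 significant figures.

0.304 V

X_L = ωL = 452 Ω
X_C = 1/(ωC) = 139 Ω
Net reactance X = X_L − X_C = 313 Ω
Z = 69.1 + j313 Ω
|Z| = √(69.1² + 313²) = 321 Ω
I = V/|Z| = 4.40 mA
V_R = I·|Z_R| = 0.00440 × 69.1 = 0.304 V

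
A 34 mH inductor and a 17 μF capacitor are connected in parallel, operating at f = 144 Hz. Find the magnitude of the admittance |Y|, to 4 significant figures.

ω = 2πf = 904.8 rad/s
X_L = ωL = 30.76 Ω
X_C = 1/(ωC) = 65.01 Ω
Parallel: admittances add. Y = 1/(jωL) + jωC
Y = (0 − j0.01713) S
|Y| = 0.01713 S → |Z| = 1/|Y| = 58.39 Ω, ∠Z = −∠Y = 90.00°

17.13 mS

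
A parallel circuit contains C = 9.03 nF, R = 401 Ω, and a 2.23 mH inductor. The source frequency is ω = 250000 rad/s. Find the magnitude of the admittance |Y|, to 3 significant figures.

2.54 mS

X_L = ωL = 558 Ω
X_C = 1/(ωC) = 443 Ω
Parallel: admittances add. Y = 1/R + 1/(jωL) + jωC
Y = (0.00249 + j0.000464) S
|Y| = 0.00254 S → |Z| = 1/|Y| = 394 Ω, ∠Z = −∠Y = -10.5°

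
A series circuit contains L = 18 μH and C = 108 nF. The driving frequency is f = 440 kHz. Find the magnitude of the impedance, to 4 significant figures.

ω = 2πf = 2.765e+06 rad/s
X_L = ωL = 49.76 Ω
X_C = 1/(ωC) = 3.349 Ω
Net reactance X = X_L − X_C = 46.41 Ω
Z = j46.41 Ω
|Z| = √(0² + 46.41²) = 46.41 Ω

46.41 Ω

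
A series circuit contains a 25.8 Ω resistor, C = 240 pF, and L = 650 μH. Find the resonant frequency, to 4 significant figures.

403.0 kHz

ω₀ = 1/√(LC) = 1/√(0.00065 × 2.4e-10) = 2.532e+06 rad/s
f₀ = ω₀/(2π) = 403.0 kHz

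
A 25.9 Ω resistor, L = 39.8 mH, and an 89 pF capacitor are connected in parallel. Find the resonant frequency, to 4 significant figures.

84.56 kHz

ω₀ = 1/√(LC) = 1/√(0.0398 × 8.9e-11) = 531300 rad/s
f₀ = ω₀/(2π) = 84.56 kHz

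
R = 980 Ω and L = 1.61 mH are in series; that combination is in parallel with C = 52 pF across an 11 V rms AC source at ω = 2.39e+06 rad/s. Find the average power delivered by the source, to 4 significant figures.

X_L = ωL = 3848 Ω
X_C = 1/(ωC) = 8046 Ω
Branch 1 (R+jX_L): Z₁ = 980.0 + j3848 Ω, |Z₁| = 3971 Ω
Branch 2 (−jX_C): Z₂ = −j8046 Ω
Parallel: Z = Z₁Z₂/(Z₁+Z₂), |Z| = 7411 Ω, ∠Z = 62.57°
I = V/|Z| = 1.484 mA
P = VI cos φ = 11 × 0.001484 × cos(62.57°) = 7.521 mW

7.521 mW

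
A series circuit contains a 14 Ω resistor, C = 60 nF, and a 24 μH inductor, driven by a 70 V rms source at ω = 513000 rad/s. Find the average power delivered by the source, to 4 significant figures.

X_L = ωL = 12.31 Ω
X_C = 1/(ωC) = 32.49 Ω
Net reactance X = X_L − X_C = -20.18 Ω
Z = 14.00 − j20.18 Ω
|Z| = √(14.00² + 20.18²) = 24.56 Ω
∠Z = arctan(-20.18/14.00) = -55.24°
I = V/|Z| = 2.850 A
P = VI cos φ = 70 × 2.850 × cos(-55.24°) = 113.7 W

113.7 W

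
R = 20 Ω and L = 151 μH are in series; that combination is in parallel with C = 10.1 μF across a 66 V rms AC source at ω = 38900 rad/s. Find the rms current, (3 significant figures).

X_L = ωL = 5.87 Ω
X_C = 1/(ωC) = 2.55 Ω
Branch 1 (R+jX_L): Z₁ = 20.0 + j5.87 Ω, |Z₁| = 20.8 Ω
Branch 2 (−jX_C): Z₂ = −j2.55 Ω
Parallel: Z = Z₁Z₂/(Z₁+Z₂), |Z| = 2.62 Ω, ∠Z = -83.1°
I = V/|Z| = 66/2.62 = 25.2 A

25.2 A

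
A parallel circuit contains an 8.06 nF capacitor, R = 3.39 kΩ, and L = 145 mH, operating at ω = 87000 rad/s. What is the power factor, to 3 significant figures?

X_L = ωL = 12600 Ω
X_C = 1/(ωC) = 1430 Ω
Parallel: admittances add. Y = 1/R + 1/(jωL) + jωC
Y = (0.000295 + j0.000622) S
|Y| = 0.000688 S → |Z| = 1/|Y| = 1450 Ω, ∠Z = −∠Y = -64.6°
cos φ = cos(-64.6°) = 0.429

0.429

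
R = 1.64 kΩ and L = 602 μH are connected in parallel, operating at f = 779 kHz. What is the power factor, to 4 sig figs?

ω = 2πf = 4.895e+06 rad/s
X_L = ωL = 2947 Ω
Parallel: admittances add. Y = 1/R + 1/(jωL)
Y = (0.0006098 − j0.0003394) S
|Y| = 0.0006978 S → |Z| = 1/|Y| = 1433 Ω, ∠Z = −∠Y = 29.10°
cos φ = cos(29.10°) = 0.8738

0.8738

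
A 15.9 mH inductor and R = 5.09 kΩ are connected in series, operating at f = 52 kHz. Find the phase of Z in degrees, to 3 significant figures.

45.6°

ω = 2πf = 326700 rad/s
X_L = ωL = 5190 Ω
Z = 5090 + j5190 Ω
|Z| = √(5090² + 5190²) = 7270 Ω
∠Z = arctan(5190/5090) = 45.6°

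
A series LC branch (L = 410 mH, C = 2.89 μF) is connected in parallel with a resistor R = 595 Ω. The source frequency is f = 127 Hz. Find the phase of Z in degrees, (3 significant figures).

-79.9°

ω = 2πf = 798.0 rad/s
X_L = ωL = 327 Ω
X_C = 1/(ωC) = 434 Ω
Branch 1: Z₁ = R = 595 Ω
Branch 2 (series LC): Z₂ = j(X_L − X_C) = −j106 Ω
Parallel: Z = Z₁Z₂/(Z₁+Z₂), |Z| = 105 Ω, ∠Z = -79.9°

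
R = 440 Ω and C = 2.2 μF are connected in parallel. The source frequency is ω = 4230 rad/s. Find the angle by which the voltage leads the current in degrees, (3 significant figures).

X_C = 1/(ωC) = 107 Ω
Parallel: admittances add. Y = 1/R + jωC
Y = (0.00227 + j0.00931) S
|Y| = 0.00958 S → |Z| = 1/|Y| = 104 Ω, ∠Z = −∠Y = -76.3°

-76.3°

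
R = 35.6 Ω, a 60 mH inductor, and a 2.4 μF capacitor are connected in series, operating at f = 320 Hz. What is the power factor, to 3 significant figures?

ω = 2πf = 2011 rad/s
X_L = ωL = 121 Ω
X_C = 1/(ωC) = 207 Ω
Net reactance X = X_L − X_C = -86.6 Ω
Z = 35.6 − j86.6 Ω
|Z| = √(35.6² + 86.6²) = 93.6 Ω
∠Z = arctan(-86.6/35.6) = -67.7°
cos φ = cos(-67.7°) = 0.380

0.380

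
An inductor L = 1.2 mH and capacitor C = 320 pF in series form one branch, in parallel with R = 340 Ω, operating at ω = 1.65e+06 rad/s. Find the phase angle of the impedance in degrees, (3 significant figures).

75.8°

X_L = ωL = 1980 Ω
X_C = 1/(ωC) = 1890 Ω
Branch 1: Z₁ = R = 340 Ω
Branch 2 (series LC): Z₂ = j(X_L − X_C) = j86.1 Ω
Parallel: Z = Z₁Z₂/(Z₁+Z₂), |Z| = 83.4 Ω, ∠Z = 75.8°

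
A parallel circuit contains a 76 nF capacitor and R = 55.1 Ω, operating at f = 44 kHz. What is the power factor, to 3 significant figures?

ω = 2πf = 276500 rad/s
X_C = 1/(ωC) = 47.6 Ω
Parallel: admittances add. Y = 1/R + jωC
Y = (0.0181 + j0.0210) S
|Y| = 0.0278 S → |Z| = 1/|Y| = 36.0 Ω, ∠Z = −∠Y = -49.2°
cos φ = cos(-49.2°) = 0.654

0.654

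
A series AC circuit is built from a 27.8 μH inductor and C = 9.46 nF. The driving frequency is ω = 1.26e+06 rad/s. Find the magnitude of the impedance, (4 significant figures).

X_L = ωL = 35.03 Ω
X_C = 1/(ωC) = 83.90 Ω
Net reactance X = X_L − X_C = -48.87 Ω
Z = − j48.87 Ω
|Z| = √(0² + 48.87²) = 48.87 Ω

48.87 Ω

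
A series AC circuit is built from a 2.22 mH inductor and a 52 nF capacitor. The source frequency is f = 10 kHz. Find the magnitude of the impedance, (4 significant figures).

ω = 2πf = 62830 rad/s
X_L = ωL = 139.5 Ω
X_C = 1/(ωC) = 306.1 Ω
Net reactance X = X_L − X_C = -166.6 Ω
Z = − j166.6 Ω
|Z| = √(0² + 166.6²) = 166.6 Ω

166.6 Ω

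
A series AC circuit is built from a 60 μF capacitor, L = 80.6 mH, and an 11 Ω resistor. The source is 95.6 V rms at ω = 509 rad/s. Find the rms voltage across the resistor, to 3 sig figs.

76.4 V

X_L = ωL = 41.0 Ω
X_C = 1/(ωC) = 32.7 Ω
Net reactance X = X_L − X_C = 8.28 Ω
Z = 11.0 + j8.28 Ω
|Z| = √(11.0² + 8.28²) = 13.8 Ω
I = V/|Z| = 6.94 A
V_R = I·|Z_R| = 6.94 × 11.0 = 76.4 V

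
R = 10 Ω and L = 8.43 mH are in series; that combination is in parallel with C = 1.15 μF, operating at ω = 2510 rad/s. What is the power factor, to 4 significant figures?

0.4549

X_L = ωL = 21.16 Ω
X_C = 1/(ωC) = 346.4 Ω
Branch 1 (R+jX_L): Z₁ = 10.00 + j21.16 Ω, |Z₁| = 23.40 Ω
Branch 2 (−jX_C): Z₂ = −j346.4 Ω
Parallel: Z = Z₁Z₂/(Z₁+Z₂), |Z| = 24.91 Ω, ∠Z = 62.94°
cos φ = cos(62.94°) = 0.4549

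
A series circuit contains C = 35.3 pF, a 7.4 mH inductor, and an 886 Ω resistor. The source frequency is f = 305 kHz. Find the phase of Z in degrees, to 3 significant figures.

ω = 2πf = 1.916e+06 rad/s
X_L = ωL = 14200 Ω
X_C = 1/(ωC) = 14800 Ω
Net reactance X = X_L − X_C = -601 Ω
Z = 886 − j601 Ω
|Z| = √(886² + 601²) = 1070 Ω
∠Z = arctan(-601/886) = -34.2°

-34.2°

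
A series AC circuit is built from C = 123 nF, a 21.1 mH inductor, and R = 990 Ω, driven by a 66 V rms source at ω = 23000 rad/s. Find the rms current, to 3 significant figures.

66.1 mA

X_L = ωL = 485 Ω
X_C = 1/(ωC) = 353 Ω
Net reactance X = X_L − X_C = 132 Ω
Z = 990 + j132 Ω
|Z| = √(990² + 132²) = 999 Ω
I = V/|Z| = 66/999 = 66.1 mA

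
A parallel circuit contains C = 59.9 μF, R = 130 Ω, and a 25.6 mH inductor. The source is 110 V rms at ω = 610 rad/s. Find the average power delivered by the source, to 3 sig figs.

X_L = ωL = 15.6 Ω
X_C = 1/(ωC) = 27.4 Ω
Parallel: admittances add. Y = 1/R + 1/(jωL) + jωC
Y = (0.00769 − j0.0275) S
|Y| = 0.0286 S → |Z| = 1/|Y| = 35.0 Ω, ∠Z = −∠Y = 74.4°
I = V/|Z| = 3.14 A
P = VI cos φ = 110 × 3.14 × cos(74.4°) = 93.1 W

93.1 W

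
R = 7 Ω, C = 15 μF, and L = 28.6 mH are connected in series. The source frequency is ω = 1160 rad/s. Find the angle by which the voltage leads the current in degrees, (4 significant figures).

X_L = ωL = 33.18 Ω
X_C = 1/(ωC) = 57.47 Ω
Net reactance X = X_L − X_C = -24.30 Ω
Z = 7.000 − j24.30 Ω
|Z| = √(7.000² + 24.30²) = 25.28 Ω
∠Z = arctan(-24.30/7.000) = -73.93°

-73.93°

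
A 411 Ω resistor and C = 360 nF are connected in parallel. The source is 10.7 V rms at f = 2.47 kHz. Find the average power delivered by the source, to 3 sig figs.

279 mW

ω = 2πf = 15520 rad/s
X_C = 1/(ωC) = 179 Ω
Parallel: admittances add. Y = 1/R + jωC
Y = (0.00243 + j0.00559) S
|Y| = 0.00609 S → |Z| = 1/|Y| = 164 Ω, ∠Z = −∠Y = -66.5°
I = V/|Z| = 65.2 mA
P = VI cos φ = 10.7 × 0.0652 × cos(-66.5°) = 279 mW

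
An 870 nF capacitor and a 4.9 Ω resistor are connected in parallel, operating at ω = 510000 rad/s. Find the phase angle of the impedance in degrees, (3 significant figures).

X_C = 1/(ωC) = 2.25 Ω
Parallel: admittances add. Y = 1/R + jωC
Y = (0.204 + j0.444) S
|Y| = 0.488 S → |Z| = 1/|Y| = 2.05 Ω, ∠Z = −∠Y = -65.3°

-65.3°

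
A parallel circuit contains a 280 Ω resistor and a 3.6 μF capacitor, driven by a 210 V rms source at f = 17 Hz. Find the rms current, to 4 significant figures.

754.3 mA

ω = 2πf = 106.8 rad/s
X_C = 1/(ωC) = 2601 Ω
Parallel: admittances add. Y = 1/R + jωC
Y = (0.003571 + j0.0003845) S
|Y| = 0.003592 S → |Z| = 1/|Y| = 278.4 Ω, ∠Z = −∠Y = -6.145°
I = V/|Z| = 210/278.4 = 754.3 mA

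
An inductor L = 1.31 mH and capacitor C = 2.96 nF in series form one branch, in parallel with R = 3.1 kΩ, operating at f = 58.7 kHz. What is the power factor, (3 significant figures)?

ω = 2πf = 368800 rad/s
X_L = ωL = 483 Ω
X_C = 1/(ωC) = 916 Ω
Branch 1: Z₁ = R = 3100 Ω
Branch 2 (series LC): Z₂ = j(X_L − X_C) = −j433 Ω
Parallel: Z = Z₁Z₂/(Z₁+Z₂), |Z| = 429 Ω, ∠Z = -82.1°
cos φ = cos(-82.1°) = 0.138

0.138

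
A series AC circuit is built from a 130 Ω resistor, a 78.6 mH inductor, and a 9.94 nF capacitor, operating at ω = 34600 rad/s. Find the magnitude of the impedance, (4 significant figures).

X_L = ωL = 2720 Ω
X_C = 1/(ωC) = 2908 Ω
Net reactance X = X_L − X_C = -188.1 Ω
Z = 130.0 − j188.1 Ω
|Z| = √(130.0² + 188.1²) = 228.6 Ω

228.6 Ω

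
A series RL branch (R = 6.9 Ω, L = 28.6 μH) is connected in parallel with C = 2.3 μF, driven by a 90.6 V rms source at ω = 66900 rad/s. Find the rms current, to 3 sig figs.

16.1 A

X_L = ωL = 1.91 Ω
X_C = 1/(ωC) = 6.50 Ω
Branch 1 (R+jX_L): Z₁ = 6.90 + j1.91 Ω, |Z₁| = 7.16 Ω
Branch 2 (−jX_C): Z₂ = −j6.50 Ω
Parallel: Z = Z₁Z₂/(Z₁+Z₂), |Z| = 5.62 Ω, ∠Z = -40.9°
I = V/|Z| = 90.6/5.62 = 16.1 A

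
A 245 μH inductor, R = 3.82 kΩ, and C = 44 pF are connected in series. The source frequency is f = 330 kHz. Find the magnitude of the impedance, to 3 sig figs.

ω = 2πf = 2.073e+06 rad/s
X_L = ωL = 508 Ω
X_C = 1/(ωC) = 11000 Ω
Net reactance X = X_L − X_C = -10500 Ω
Z = 3820 − j10500 Ω
|Z| = √(3820² + 10500²) = 11100 Ω

11100 Ω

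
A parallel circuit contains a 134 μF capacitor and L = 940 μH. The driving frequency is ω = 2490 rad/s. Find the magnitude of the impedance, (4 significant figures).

X_L = ωL = 2.341 Ω
X_C = 1/(ωC) = 2.997 Ω
Parallel: admittances add. Y = 1/(jωL) + jωC
Y = (0 − j0.09358) S
|Y| = 0.09358 S → |Z| = 1/|Y| = 10.69 Ω, ∠Z = −∠Y = 90.00°

10.69 Ω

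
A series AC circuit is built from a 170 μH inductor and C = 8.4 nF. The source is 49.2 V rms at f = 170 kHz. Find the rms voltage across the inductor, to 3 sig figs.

127 V

ω = 2πf = 1.068e+06 rad/s
X_L = ωL = 182 Ω
X_C = 1/(ωC) = 111 Ω
Net reactance X = X_L − X_C = 70.1 Ω
Z = j70.1 Ω
|Z| = √(0² + 70.1²) = 70.1 Ω
I = V/|Z| = 702 mA
V_L = I·|Z_L| = 0.702 × 182 = 127 V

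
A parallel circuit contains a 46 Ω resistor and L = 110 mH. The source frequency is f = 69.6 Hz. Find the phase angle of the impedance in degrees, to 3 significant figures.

ω = 2πf = 437.3 rad/s
X_L = ωL = 48.1 Ω
Parallel: admittances add. Y = 1/R + 1/(jωL)
Y = (0.0217 − j0.0208) S
|Y| = 0.0301 S → |Z| = 1/|Y| = 33.2 Ω, ∠Z = −∠Y = 43.7°

43.7°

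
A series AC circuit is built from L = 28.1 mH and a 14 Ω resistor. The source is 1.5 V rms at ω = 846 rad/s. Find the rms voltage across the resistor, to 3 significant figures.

X_L = ωL = 23.8 Ω
Z = 14.0 + j23.8 Ω
|Z| = √(14.0² + 23.8²) = 27.6 Ω
I = V/|Z| = 54.4 mA
V_R = I·|Z_R| = 0.0544 × 14.0 = 0.761 V

0.761 V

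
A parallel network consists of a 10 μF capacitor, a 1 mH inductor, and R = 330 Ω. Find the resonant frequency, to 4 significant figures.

1.592 kHz

ω₀ = 1/√(LC) = 1/√(0.001 × 1e-05) = 10000 rad/s
f₀ = ω₀/(2π) = 1.592 kHz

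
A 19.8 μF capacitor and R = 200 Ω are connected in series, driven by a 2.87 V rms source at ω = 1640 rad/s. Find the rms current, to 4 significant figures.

14.18 mA

X_C = 1/(ωC) = 30.80 Ω
Z = 200.0 − j30.80 Ω
|Z| = √(200.0² + 30.80²) = 202.4 Ω
I = V/|Z| = 2.87/202.4 = 14.18 mA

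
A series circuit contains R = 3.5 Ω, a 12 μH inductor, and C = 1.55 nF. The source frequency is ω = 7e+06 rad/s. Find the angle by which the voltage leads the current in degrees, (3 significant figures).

-66.8°

X_L = ωL = 84.0 Ω
X_C = 1/(ωC) = 92.2 Ω
Net reactance X = X_L − X_C = -8.17 Ω
Z = 3.50 − j8.17 Ω
|Z| = √(3.50² + 8.17²) = 8.88 Ω
∠Z = arctan(-8.17/3.50) = -66.8°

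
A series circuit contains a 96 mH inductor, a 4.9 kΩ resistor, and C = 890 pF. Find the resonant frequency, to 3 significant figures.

17.2 kHz

ω₀ = 1/√(LC) = 1/√(0.096 × 8.9e-10) = 108200 rad/s
f₀ = ω₀/(2π) = 17.2 kHz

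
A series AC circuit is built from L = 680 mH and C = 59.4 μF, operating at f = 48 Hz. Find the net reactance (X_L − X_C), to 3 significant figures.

ω = 2πf = 301.6 rad/s
X_L = ωL = 205 Ω
X_C = 1/(ωC) = 55.8 Ω
X = 205 − 55.8 = 149 Ω

149 Ω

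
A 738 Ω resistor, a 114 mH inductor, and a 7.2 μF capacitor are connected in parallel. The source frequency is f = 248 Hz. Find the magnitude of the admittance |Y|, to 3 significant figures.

ω = 2πf = 1558 rad/s
X_L = ωL = 178 Ω
X_C = 1/(ωC) = 89.1 Ω
Parallel: admittances add. Y = 1/R + 1/(jωL) + jωC
Y = (0.00136 + j0.00559) S
|Y| = 0.00575 S → |Z| = 1/|Y| = 174 Ω, ∠Z = −∠Y = -76.4°

5.75 mS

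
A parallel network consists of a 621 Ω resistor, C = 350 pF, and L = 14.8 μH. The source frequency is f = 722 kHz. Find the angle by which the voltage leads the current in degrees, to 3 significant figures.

83.1°

ω = 2πf = 4.536e+06 rad/s
X_L = ωL = 67.1 Ω
X_C = 1/(ωC) = 630 Ω
Parallel: admittances add. Y = 1/R + 1/(jωL) + jωC
Y = (0.00161 − j0.0133) S
|Y| = 0.0134 S → |Z| = 1/|Y| = 74.6 Ω, ∠Z = −∠Y = 83.1°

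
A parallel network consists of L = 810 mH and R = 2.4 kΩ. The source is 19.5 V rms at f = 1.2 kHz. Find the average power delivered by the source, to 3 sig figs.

ω = 2πf = 7540 rad/s
X_L = ωL = 6110 Ω
Parallel: admittances add. Y = 1/R + 1/(jωL)
Y = (0.000417 − j0.000164) S
|Y| = 0.000448 S → |Z| = 1/|Y| = 2230 Ω, ∠Z = −∠Y = 21.5°
I = V/|Z| = 8.73 mA
P = VI cos φ = 19.5 × 0.00873 × cos(21.5°) = 158 mW

158 mW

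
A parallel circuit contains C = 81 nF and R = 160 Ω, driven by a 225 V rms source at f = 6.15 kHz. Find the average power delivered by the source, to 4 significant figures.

ω = 2πf = 38640 rad/s
X_C = 1/(ωC) = 319.5 Ω
Parallel: admittances add. Y = 1/R + jωC
Y = (0.006250 + j0.003130) S
|Y| = 0.006990 S → |Z| = 1/|Y| = 143.1 Ω, ∠Z = −∠Y = -26.60°
I = V/|Z| = 1.573 A
P = VI cos φ = 225 × 1.573 × cos(-26.60°) = 316.4 W

316.4 W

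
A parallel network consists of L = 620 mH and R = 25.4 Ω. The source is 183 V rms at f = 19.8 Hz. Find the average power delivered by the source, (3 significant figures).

1.32 kW

ω = 2πf = 124.4 rad/s
X_L = ωL = 77.1 Ω
Parallel: admittances add. Y = 1/R + 1/(jωL)
Y = (0.0394 − j0.0130) S
|Y| = 0.0414 S → |Z| = 1/|Y| = 24.1 Ω, ∠Z = −∠Y = 18.2°
I = V/|Z| = 7.59 A
P = VI cos φ = 183 × 7.59 × cos(18.2°) = 1.32 kW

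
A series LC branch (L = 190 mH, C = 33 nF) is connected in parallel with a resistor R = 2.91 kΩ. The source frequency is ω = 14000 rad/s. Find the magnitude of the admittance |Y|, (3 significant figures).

X_L = ωL = 2660 Ω
X_C = 1/(ωC) = 2160 Ω
Branch 1: Z₁ = R = 2910 Ω
Branch 2 (series LC): Z₂ = j(X_L − X_C) = j495 Ω
Parallel: Z = Z₁Z₂/(Z₁+Z₂), |Z| = 488 Ω, ∠Z = 80.3°
|Y| = 1/|Z| = 2.05 mS

2.05 mS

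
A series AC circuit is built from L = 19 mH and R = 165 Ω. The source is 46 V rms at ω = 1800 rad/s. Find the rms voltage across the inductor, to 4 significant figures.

X_L = ωL = 34.20 Ω
Z = 165.0 + j34.20 Ω
|Z| = √(165.0² + 34.20²) = 168.5 Ω
I = V/|Z| = 273.0 mA
V_L = I·|Z_L| = 0.2730 × 34.20 = 9.336 V

9.336 V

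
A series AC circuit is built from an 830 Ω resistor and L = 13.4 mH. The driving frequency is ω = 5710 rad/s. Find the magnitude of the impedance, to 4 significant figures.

X_L = ωL = 76.51 Ω
Z = 830.0 + j76.51 Ω
|Z| = √(830.0² + 76.51²) = 833.5 Ω

833.5 Ω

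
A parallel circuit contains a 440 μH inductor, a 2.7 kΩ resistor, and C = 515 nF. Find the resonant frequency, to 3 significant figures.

ω₀ = 1/√(LC) = 1/√(0.00044 × 5.15e-07) = 66430 rad/s
f₀ = ω₀/(2π) = 10.6 kHz

10.6 kHz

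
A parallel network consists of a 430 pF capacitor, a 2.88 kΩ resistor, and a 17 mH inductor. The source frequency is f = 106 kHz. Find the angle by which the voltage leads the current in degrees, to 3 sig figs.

ω = 2πf = 666000 rad/s
X_L = ωL = 11300 Ω
X_C = 1/(ωC) = 3490 Ω
Parallel: admittances add. Y = 1/R + 1/(jωL) + jωC
Y = (0.000347 + j0.000198) S
|Y| = 0.000400 S → |Z| = 1/|Y| = 2500 Ω, ∠Z = −∠Y = -29.7°

-29.7°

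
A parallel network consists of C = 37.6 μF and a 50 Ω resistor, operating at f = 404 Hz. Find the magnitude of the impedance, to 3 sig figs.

10.3 Ω

ω = 2πf = 2538 rad/s
X_C = 1/(ωC) = 10.5 Ω
Parallel: admittances add. Y = 1/R + jωC
Y = (0.0200 + j0.0954) S
|Y| = 0.0975 S → |Z| = 1/|Y| = 10.3 Ω, ∠Z = −∠Y = -78.2°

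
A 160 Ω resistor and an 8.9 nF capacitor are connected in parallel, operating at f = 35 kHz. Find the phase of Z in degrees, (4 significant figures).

ω = 2πf = 219900 rad/s
X_C = 1/(ωC) = 510.9 Ω
Parallel: admittances add. Y = 1/R + jωC
Y = (0.006250 + j0.001957) S
|Y| = 0.006549 S → |Z| = 1/|Y| = 152.7 Ω, ∠Z = −∠Y = -17.39°

-17.39°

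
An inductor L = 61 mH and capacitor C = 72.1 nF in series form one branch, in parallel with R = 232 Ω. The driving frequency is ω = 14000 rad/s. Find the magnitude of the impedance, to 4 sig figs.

117.8 Ω

X_L = ωL = 854.0 Ω
X_C = 1/(ωC) = 990.7 Ω
Branch 1: Z₁ = R = 232.0 Ω
Branch 2 (series LC): Z₂ = j(X_L − X_C) = −j136.7 Ω
Parallel: Z = Z₁Z₂/(Z₁+Z₂), |Z| = 117.8 Ω, ∠Z = -59.49°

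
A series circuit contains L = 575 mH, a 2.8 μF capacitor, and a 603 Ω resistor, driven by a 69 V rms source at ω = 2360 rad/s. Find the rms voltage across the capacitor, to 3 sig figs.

X_L = ωL = 1360 Ω
X_C = 1/(ωC) = 151 Ω
Net reactance X = X_L − X_C = 1210 Ω
Z = 603 + j1210 Ω
|Z| = √(603² + 1210²) = 1350 Ω
I = V/|Z| = 51.2 mA
V_C = I·|Z_C| = 0.0512 × 151 = 7.75 V

7.75 V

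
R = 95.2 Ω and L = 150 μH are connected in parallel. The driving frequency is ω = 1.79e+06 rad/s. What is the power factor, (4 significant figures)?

X_L = ωL = 268.5 Ω
Parallel: admittances add. Y = 1/R + 1/(jωL)
Y = (0.01050 − j0.003724) S
|Y| = 0.01114 S → |Z| = 1/|Y| = 89.73 Ω, ∠Z = −∠Y = 19.52°
cos φ = cos(19.52°) = 0.9425

0.9425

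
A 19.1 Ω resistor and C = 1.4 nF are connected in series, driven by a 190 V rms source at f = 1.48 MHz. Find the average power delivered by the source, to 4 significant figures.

ω = 2πf = 9.299e+06 rad/s
X_C = 1/(ωC) = 76.81 Ω
Z = 19.10 − j76.81 Ω
|Z| = √(19.10² + 76.81²) = 79.15 Ω
∠Z = arctan(-76.81/19.10) = -76.04°
I = V/|Z| = 2.400 A
P = VI cos φ = 190 × 2.400 × cos(-76.04°) = 110.1 W

110.1 W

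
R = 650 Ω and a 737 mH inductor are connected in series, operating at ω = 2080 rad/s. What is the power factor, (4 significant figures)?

0.3904

X_L = ωL = 1533 Ω
Z = 650.0 + j1533 Ω
|Z| = √(650.0² + 1533²) = 1665 Ω
∠Z = arctan(1533/650.0) = 67.02°
cos φ = cos(67.02°) = 0.3904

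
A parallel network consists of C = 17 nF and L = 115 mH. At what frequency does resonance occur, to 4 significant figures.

3.600 kHz

ω₀ = 1/√(LC) = 1/√(0.115 × 1.7e-08) = 22620 rad/s
f₀ = ω₀/(2π) = 3.600 kHz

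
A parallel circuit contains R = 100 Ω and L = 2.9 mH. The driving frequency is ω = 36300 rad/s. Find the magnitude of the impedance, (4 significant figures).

72.50 Ω

X_L = ωL = 105.3 Ω
Parallel: admittances add. Y = 1/R + 1/(jωL)
Y = (0.01000 − j0.009499) S
|Y| = 0.01379 S → |Z| = 1/|Y| = 72.50 Ω, ∠Z = −∠Y = 43.53°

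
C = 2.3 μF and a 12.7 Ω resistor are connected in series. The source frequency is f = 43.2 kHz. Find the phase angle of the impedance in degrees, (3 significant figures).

ω = 2πf = 271400 rad/s
X_C = 1/(ωC) = 1.60 Ω
Z = 12.7 − j1.60 Ω
|Z| = √(12.7² + 1.60²) = 12.8 Ω
∠Z = arctan(-1.60/12.7) = -7.19°

-7.19°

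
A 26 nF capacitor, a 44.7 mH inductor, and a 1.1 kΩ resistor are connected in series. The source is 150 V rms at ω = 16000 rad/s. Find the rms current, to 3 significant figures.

74.4 mA

X_L = ωL = 715 Ω
X_C = 1/(ωC) = 2400 Ω
Net reactance X = X_L − X_C = -1690 Ω
Z = 1100 − j1690 Ω
|Z| = √(1100² + 1690²) = 2020 Ω
I = V/|Z| = 150/2020 = 74.4 mA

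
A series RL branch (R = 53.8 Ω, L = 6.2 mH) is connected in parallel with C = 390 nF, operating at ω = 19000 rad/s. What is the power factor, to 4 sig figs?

X_L = ωL = 117.8 Ω
X_C = 1/(ωC) = 135.0 Ω
Branch 1 (R+jX_L): Z₁ = 53.80 + j117.8 Ω, |Z₁| = 129.5 Ω
Branch 2 (−jX_C): Z₂ = −j135.0 Ω
Parallel: Z = Z₁Z₂/(Z₁+Z₂), |Z| = 309.5 Ω, ∠Z = -6.863°
cos φ = cos(-6.863°) = 0.9928

0.9928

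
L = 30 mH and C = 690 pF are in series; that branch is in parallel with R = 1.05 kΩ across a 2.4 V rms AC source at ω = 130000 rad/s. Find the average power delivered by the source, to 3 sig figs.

5.49 mW

X_L = ωL = 3900 Ω
X_C = 1/(ωC) = 11100 Ω
Branch 1: Z₁ = R = 1050 Ω
Branch 2 (series LC): Z₂ = j(X_L − X_C) = −j7250 Ω
Parallel: Z = Z₁Z₂/(Z₁+Z₂), |Z| = 1040 Ω, ∠Z = -8.24°
I = V/|Z| = 2.31 mA
P = VI cos φ = 2.4 × 0.00231 × cos(-8.24°) = 5.49 mW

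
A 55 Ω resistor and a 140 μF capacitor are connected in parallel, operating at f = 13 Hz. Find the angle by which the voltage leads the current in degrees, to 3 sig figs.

-32.2°

ω = 2πf = 81.68 rad/s
X_C = 1/(ωC) = 87.4 Ω
Parallel: admittances add. Y = 1/R + jωC
Y = (0.0182 + j0.0114) S
|Y| = 0.0215 S → |Z| = 1/|Y| = 46.6 Ω, ∠Z = −∠Y = -32.2°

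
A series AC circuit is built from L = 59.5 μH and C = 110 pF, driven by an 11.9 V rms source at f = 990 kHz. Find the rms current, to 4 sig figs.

ω = 2πf = 6.22e+06 rad/s
X_L = ωL = 370.1 Ω
X_C = 1/(ωC) = 1461 Ω
Net reactance X = X_L − X_C = -1091 Ω
Z = − j1091 Ω
|Z| = √(0² + 1091²) = 1091 Ω
I = V/|Z| = 11.9/1091 = 10.90 mA

10.90 mA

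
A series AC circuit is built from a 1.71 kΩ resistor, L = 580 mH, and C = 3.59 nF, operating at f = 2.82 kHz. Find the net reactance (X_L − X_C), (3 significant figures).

-5440 Ω

ω = 2πf = 17720 rad/s
X_L = ωL = 10300 Ω
X_C = 1/(ωC) = 15700 Ω
X = 10300 − 15700 = -5440 Ω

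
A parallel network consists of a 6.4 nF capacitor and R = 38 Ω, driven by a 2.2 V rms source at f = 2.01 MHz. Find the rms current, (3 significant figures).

ω = 2πf = 1.263e+07 rad/s
X_C = 1/(ωC) = 12.4 Ω
Parallel: admittances add. Y = 1/R + jωC
Y = (0.0263 + j0.0808) S
|Y| = 0.0850 S → |Z| = 1/|Y| = 11.8 Ω, ∠Z = −∠Y = -72.0°
I = V/|Z| = 2.2/11.8 = 187 mA

187 mA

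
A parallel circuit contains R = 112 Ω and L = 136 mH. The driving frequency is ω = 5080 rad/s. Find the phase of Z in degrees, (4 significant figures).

9.208°

X_L = ωL = 690.9 Ω
Parallel: admittances add. Y = 1/R + 1/(jωL)
Y = (0.008929 − j0.001447) S
|Y| = 0.009045 S → |Z| = 1/|Y| = 110.6 Ω, ∠Z = −∠Y = 9.208°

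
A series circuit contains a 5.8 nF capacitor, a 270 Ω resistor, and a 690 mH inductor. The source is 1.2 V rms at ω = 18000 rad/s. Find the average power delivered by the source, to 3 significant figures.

47.7 μW

X_L = ωL = 12400 Ω
X_C = 1/(ωC) = 9580 Ω
Net reactance X = X_L − X_C = 2840 Ω
Z = 270 + j2840 Ω
|Z| = √(270² + 2840²) = 2850 Ω
∠Z = arctan(2840/270) = 84.6°
I = V/|Z| = 420 μA
P = VI cos φ = 1.2 × 0.000420 × cos(84.6°) = 47.7 μW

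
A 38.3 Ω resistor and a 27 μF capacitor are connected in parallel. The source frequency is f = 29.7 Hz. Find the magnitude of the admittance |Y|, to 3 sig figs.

ω = 2πf = 186.6 rad/s
X_C = 1/(ωC) = 198 Ω
Parallel: admittances add. Y = 1/R + jωC
Y = (0.0261 + j0.00504) S
|Y| = 0.0266 S → |Z| = 1/|Y| = 37.6 Ω, ∠Z = −∠Y = -10.9°

26.6 mS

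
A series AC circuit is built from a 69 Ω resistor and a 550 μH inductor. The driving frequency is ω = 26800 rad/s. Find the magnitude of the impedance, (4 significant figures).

70.56 Ω

X_L = ωL = 14.74 Ω
Z = 69.00 + j14.74 Ω
|Z| = √(69.00² + 14.74²) = 70.56 Ω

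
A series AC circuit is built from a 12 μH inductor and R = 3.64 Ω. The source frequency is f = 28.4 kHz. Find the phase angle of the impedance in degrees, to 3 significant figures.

30.5°

ω = 2πf = 178400 rad/s
X_L = ωL = 2.14 Ω
Z = 3.64 + j2.14 Ω
|Z| = √(3.64² + 2.14²) = 4.22 Ω
∠Z = arctan(2.14/3.64) = 30.5°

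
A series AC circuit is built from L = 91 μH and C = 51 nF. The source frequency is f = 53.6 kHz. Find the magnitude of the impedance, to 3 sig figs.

ω = 2πf = 336800 rad/s
X_L = ωL = 30.6 Ω
X_C = 1/(ωC) = 58.2 Ω
Net reactance X = X_L − X_C = -27.6 Ω
Z = − j27.6 Ω
|Z| = √(0² + 27.6²) = 27.6 Ω

27.6 Ω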